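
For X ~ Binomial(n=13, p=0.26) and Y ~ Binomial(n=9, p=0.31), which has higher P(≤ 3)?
Y has higher probability (P(Y ≤ 3) = 0.7065 > P(X ≤ 3) = 0.5507)

Compute P(≤ 3) for each distribution:

X ~ Binomial(n=13, p=0.26):
P(X ≤ 3) = 0.5507

Y ~ Binomial(n=9, p=0.31):
P(Y ≤ 3) = 0.7065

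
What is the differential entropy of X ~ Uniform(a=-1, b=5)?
1.7918 nats

We have X ~ Uniform(a=-1, b=5).

The differential entropy measures the uncertainty or information content of the distribution.

For a Uniform distribution with a=-1, b=5:
h(X) = 1.7918 nats

(In bits, this would be 2.5850 bits.)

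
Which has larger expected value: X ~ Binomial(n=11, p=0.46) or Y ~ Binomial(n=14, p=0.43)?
Y has larger mean (6.0200 > 5.0600)

Compute the expected value for each distribution:

X ~ Binomial(n=11, p=0.46):
E[X] = 5.0600

Y ~ Binomial(n=14, p=0.43):
E[Y] = 6.0200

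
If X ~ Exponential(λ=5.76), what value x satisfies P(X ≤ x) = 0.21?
0.0409

We have X ~ Exponential(λ=5.76).

We want to find x such that P(X ≤ x) = 0.21.

This is the 21st percentile, which means 21% of values fall below this point.

Using the inverse CDF (quantile function):
x = F⁻¹(0.21) = 0.0409

Verification: P(X ≤ 0.0409) = 0.21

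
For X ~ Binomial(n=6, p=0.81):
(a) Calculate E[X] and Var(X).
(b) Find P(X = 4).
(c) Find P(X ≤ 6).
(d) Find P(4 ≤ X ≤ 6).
(a) E[X] = 4.8600, Var(X) = 0.9234
(b) P(X = 4) = 0.233098
(c) P(X ≤ 6) = 1.000000
(d) P(4 ≤ X ≤ 6) = 0.913021

We have X ~ Binomial(n=6, p=0.81).

(a) Moments:
E[X] = 4.8600
Var(X) = 0.9234
σ = √Var(X) = 0.9609

(b) Point probability using PMF:
P(X = 4) = 0.233098

(c) Cumulative probability using CDF:
P(X ≤ 6) = F(6) = 1.000000

(d) Range probability:
P(4 ≤ X ≤ 6) = P(X ≤ 6) - P(X ≤ 3)
                   = F(6) - F(3)
                   = 1.000000 - 0.086979
                   = 0.913021

This means approximately 91.3% of outcomes fall in the interval [4, 6].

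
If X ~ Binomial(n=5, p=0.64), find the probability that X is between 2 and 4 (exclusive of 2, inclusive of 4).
0.641729

We have X ~ Binomial(n=5, p=0.64).

To find P(2 < X ≤ 4), we use:
P(2 < X ≤ 4) = P(X ≤ 4) - P(X ≤ 2)
                 = F(4) - F(2)
                 = 0.892626 - 0.250897
                 = 0.641729

So there's approximately a 64.2% chance that X falls in this range.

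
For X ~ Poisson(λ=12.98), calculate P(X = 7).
0.028402

We have X ~ Poisson(λ=12.98).

For a Poisson distribution, the PMF gives us the probability of each outcome.

Using the PMF formula:
P(X = 7) = 0.028402

Rounded to 4 decimal places: 0.0284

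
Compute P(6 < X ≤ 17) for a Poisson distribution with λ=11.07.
0.890333

We have X ~ Poisson(λ=11.07).

To find P(6 < X ≤ 17), we use:
P(6 < X ≤ 17) = P(X ≤ 17) - P(X ≤ 6)
                 = F(17) - F(6)
                 = 0.966116 - 0.075783
                 = 0.890333

So there's approximately a 89.0% chance that X falls in this range.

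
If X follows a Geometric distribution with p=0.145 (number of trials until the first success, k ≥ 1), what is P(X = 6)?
0.066252

We have X ~ Geometric(p=0.145) (number of trials until the first success, k ≥ 1).

For a Geometric distribution, the PMF gives us the probability of each outcome.

Using the PMF formula:
P(X = 6) = 0.066252

Rounded to 4 decimal places: 0.0663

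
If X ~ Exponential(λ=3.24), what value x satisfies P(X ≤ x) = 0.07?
0.0224

We have X ~ Exponential(λ=3.24).

We want to find x such that P(X ≤ x) = 0.07.

This is the 7th percentile, which means 7% of values fall below this point.

Using the inverse CDF (quantile function):
x = F⁻¹(0.07) = 0.0224

Verification: P(X ≤ 0.0224) = 0.07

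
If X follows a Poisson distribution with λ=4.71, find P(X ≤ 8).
0.949205

We have X ~ Poisson(λ=4.71).

The CDF gives us P(X ≤ k).

Using the CDF:
P(X ≤ 8) = 0.949205

This means there's approximately a 94.9% chance that X is at most 8.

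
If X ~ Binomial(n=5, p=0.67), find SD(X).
1.0514

We have X ~ Binomial(n=5, p=0.67).

For a Binomial distribution with n=5, p=0.67:
σ = √Var(X) = 1.0514

The standard deviation is the square root of the variance.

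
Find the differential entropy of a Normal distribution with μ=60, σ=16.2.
4.2039 nats

We have X ~ Normal(μ=60, σ=16.2).

The differential entropy measures the uncertainty or information content of the distribution.

For a Normal distribution with μ=60, σ=16.2:
h(X) = 4.2039 nats

(In bits, this would be 6.0650 bits.)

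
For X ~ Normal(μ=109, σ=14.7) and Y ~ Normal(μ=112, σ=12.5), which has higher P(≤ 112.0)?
X has higher probability (P(X ≤ 112.0) = 0.5809 > P(Y ≤ 112.0) = 0.5000)

Compute P(≤ 112.0) for each distribution:

X ~ Normal(μ=109, σ=14.7):
P(X ≤ 112.0) = 0.5809

Y ~ Normal(μ=112, σ=12.5):
P(Y ≤ 112.0) = 0.5000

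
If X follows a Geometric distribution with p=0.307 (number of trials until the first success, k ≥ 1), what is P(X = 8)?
0.023565

We have X ~ Geometric(p=0.307) (number of trials until the first success, k ≥ 1).

For a Geometric distribution, the PMF gives us the probability of each outcome.

Using the PMF formula:
P(X = 8) = 0.023565

Rounded to 4 decimal places: 0.0236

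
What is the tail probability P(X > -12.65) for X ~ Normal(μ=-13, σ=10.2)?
0.486313

We have X ~ Normal(μ=-13, σ=10.2).

P(X > -12.65) = 1 - P(X ≤ -12.65)
                = 1 - F(-12.65)
                = 1 - 0.513687
                = 0.486313

So there's approximately a 48.6% chance that X exceeds -12.65.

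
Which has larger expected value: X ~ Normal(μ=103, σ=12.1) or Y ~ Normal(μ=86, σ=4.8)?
X has larger mean (103.0000 > 86.0000)

Compute the expected value for each distribution:

X ~ Normal(μ=103, σ=12.1):
E[X] = 103.0000

Y ~ Normal(μ=86, σ=4.8):
E[Y] = 86.0000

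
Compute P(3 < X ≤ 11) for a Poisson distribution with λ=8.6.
0.811915

We have X ~ Poisson(λ=8.6).

To find P(3 < X ≤ 11), we use:
P(3 < X ≤ 11) = P(X ≤ 11) - P(X ≤ 3)
                 = F(11) - F(3)
                 = 0.840008 - 0.028093
                 = 0.811915

So there's approximately a 81.2% chance that X falls in this range.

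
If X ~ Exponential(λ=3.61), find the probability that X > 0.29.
0.351024

We have X ~ Exponential(λ=3.61).

P(X > 0.29) = 1 - P(X ≤ 0.29)
                = 1 - F(0.29)
                = 1 - 0.648976
                = 0.351024

So there's approximately a 35.1% chance that X exceeds 0.29.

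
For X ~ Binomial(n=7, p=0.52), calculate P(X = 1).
0.044519

We have X ~ Binomial(n=7, p=0.52).

For a Binomial distribution, the PMF gives us the probability of each outcome.

Using the PMF formula:
P(X = 1) = 0.044519

Rounded to 4 decimal places: 0.0445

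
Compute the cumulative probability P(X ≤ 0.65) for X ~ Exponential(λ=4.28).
0.938085

We have X ~ Exponential(λ=4.28).

The CDF gives us P(X ≤ k).

Using the CDF:
P(X ≤ 0.65) = 0.938085

This means there's approximately a 93.8% chance that X is at most 0.65.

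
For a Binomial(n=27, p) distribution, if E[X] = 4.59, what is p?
p = 0.17

For a Binomial(n, p) distribution:
E[X] = n × p

Given n = 27 and E[X] = 4.59:
4.59 = 27 × p
p = 4.59 / 27 = 0.17

Verification: Binomial(27, 0.17) has E[X] = 4.59 ✓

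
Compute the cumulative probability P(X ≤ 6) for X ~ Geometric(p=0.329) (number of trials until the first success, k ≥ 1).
0.908729

We have X ~ Geometric(p=0.329) (number of trials until the first success, k ≥ 1).

The CDF gives us P(X ≤ k).

Using the CDF:
P(X ≤ 6) = 0.908729

This means there's approximately a 90.9% chance that X is at most 6.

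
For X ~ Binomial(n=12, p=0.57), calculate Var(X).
2.9412

We have X ~ Binomial(n=12, p=0.57).

For a Binomial distribution with n=12, p=0.57:
Var(X) = 2.9412

The variance measures the spread of the distribution around the mean.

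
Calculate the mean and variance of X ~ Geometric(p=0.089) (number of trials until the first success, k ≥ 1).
E[X] = 11.2360, Var(X) = 115.0107

We have X ~ Geometric(p=0.089) (number of trials until the first success, k ≥ 1).

For a Geometric distribution with p=0.089 (number of trials until the first success, k ≥ 1):

Expected value:
E[X] = 11.2360

Variance:
Var(X) = 115.0107

Standard deviation:
σ = √Var(X) = 10.7243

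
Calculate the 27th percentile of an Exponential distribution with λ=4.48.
0.0702

We have X ~ Exponential(λ=4.48).

We want to find x such that P(X ≤ x) = 0.27.

This is the 27th percentile, which means 27% of values fall below this point.

Using the inverse CDF (quantile function):
x = F⁻¹(0.27) = 0.0702

Verification: P(X ≤ 0.0702) = 0.27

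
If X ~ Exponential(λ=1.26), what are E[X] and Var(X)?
E[X] = 0.7937, Var(X) = 0.6299

We have X ~ Exponential(λ=1.26).

For an Exponential distribution with λ=1.26:

Expected value:
E[X] = 0.7937

Variance:
Var(X) = 0.6299

Standard deviation:
σ = √Var(X) = 0.7937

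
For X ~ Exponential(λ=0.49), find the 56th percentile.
1.6755

We have X ~ Exponential(λ=0.49).

We want to find x such that P(X ≤ x) = 0.56.

This is the 56th percentile, which means 56% of values fall below this point.

Using the inverse CDF (quantile function):
x = F⁻¹(0.56) = 1.6755

Verification: P(X ≤ 1.6755) = 0.56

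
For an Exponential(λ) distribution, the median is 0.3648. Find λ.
λ = 1.9001

For X ~ Exponential(λ), the CDF is F(x) = 1 - e^(-λx).
The median m satisfies F(m) = 0.5:
1 - e^(-λm) = 0.5
e^(-λm) = 0.5
λm = ln(2)
m = ln(2) / λ

Given m = 0.3648:
λ = ln(2) / 0.3648 = 0.693147 / 0.3648 = 1.9001

Verification: ln(2) / 1.9001 = 0.3648 ✓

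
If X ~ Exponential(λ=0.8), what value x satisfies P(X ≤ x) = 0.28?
0.4106

We have X ~ Exponential(λ=0.8).

We want to find x such that P(X ≤ x) = 0.28.

This is the 28th percentile, which means 28% of values fall below this point.

Using the inverse CDF (quantile function):
x = F⁻¹(0.28) = 0.4106

Verification: P(X ≤ 0.4106) = 0.28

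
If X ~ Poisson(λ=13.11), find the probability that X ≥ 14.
0.439047

We have X ~ Poisson(λ=13.11).

For discrete distributions, P(X ≥ 14) = 1 - P(X ≤ 13).

P(X ≤ 13) = 0.560953
P(X ≥ 14) = 1 - 0.560953 = 0.439047

So there's approximately a 43.9% chance that X is at least 14.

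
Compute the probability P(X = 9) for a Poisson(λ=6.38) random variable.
0.081813

We have X ~ Poisson(λ=6.38).

For a Poisson distribution, the PMF gives us the probability of each outcome.

Using the PMF formula:
P(X = 9) = 0.081813

Rounded to 4 decimal places: 0.0818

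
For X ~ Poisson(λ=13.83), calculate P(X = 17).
0.068646

We have X ~ Poisson(λ=13.83).

For a Poisson distribution, the PMF gives us the probability of each outcome.

Using the PMF formula:
P(X = 17) = 0.068646

Rounded to 4 decimal places: 0.0686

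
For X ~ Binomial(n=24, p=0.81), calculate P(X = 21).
0.166210

We have X ~ Binomial(n=24, p=0.81).

For a Binomial distribution, the PMF gives us the probability of each outcome.

Using the PMF formula:
P(X = 21) = 0.166210

Rounded to 4 decimal places: 0.1662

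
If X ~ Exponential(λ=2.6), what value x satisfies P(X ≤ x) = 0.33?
0.1540

We have X ~ Exponential(λ=2.6).

We want to find x such that P(X ≤ x) = 0.33.

This is the 33rd percentile, which means 33% of values fall below this point.

Using the inverse CDF (quantile function):
x = F⁻¹(0.33) = 0.1540

Verification: P(X ≤ 0.1540) = 0.33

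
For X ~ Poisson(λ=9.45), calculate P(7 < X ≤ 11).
0.483418

We have X ~ Poisson(λ=9.45).

To find P(7 < X ≤ 11), we use:
P(7 < X ≤ 11) = P(X ≤ 11) - P(X ≤ 7)
                 = F(11) - F(7)
                 = 0.757301 - 0.273883
                 = 0.483418

So there's approximately a 48.3% chance that X falls in this range.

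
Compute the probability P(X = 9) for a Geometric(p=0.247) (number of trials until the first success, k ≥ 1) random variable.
0.025530

We have X ~ Geometric(p=0.247) (number of trials until the first success, k ≥ 1).

For a Geometric distribution, the PMF gives us the probability of each outcome.

Using the PMF formula:
P(X = 9) = 0.025530

Rounded to 4 decimal places: 0.0255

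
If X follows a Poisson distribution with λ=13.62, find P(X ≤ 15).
0.706376

We have X ~ Poisson(λ=13.62).

The CDF gives us P(X ≤ k).

Using the CDF:
P(X ≤ 15) = 0.706376

This means there's approximately a 70.6% chance that X is at most 15.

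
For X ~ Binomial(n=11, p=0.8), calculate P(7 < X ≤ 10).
0.752961

We have X ~ Binomial(n=11, p=0.8).

To find P(7 < X ≤ 10), we use:
P(7 < X ≤ 10) = P(X ≤ 10) - P(X ≤ 7)
                 = F(10) - F(7)
                 = 0.914101 - 0.161139
                 = 0.752961

So there's approximately a 75.3% chance that X falls in this range.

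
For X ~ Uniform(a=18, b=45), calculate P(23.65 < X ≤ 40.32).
0.617407

We have X ~ Uniform(a=18, b=45).

To find P(23.65 < X ≤ 40.32), we use:
P(23.65 < X ≤ 40.32) = P(X ≤ 40.32) - P(X ≤ 23.65)
                 = F(40.32) - F(23.65)
                 = 0.826667 - 0.209259
                 = 0.617407

So there's approximately a 61.7% chance that X falls in this range.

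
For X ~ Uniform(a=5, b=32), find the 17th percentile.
9.5900

We have X ~ Uniform(a=5, b=32).

We want to find x such that P(X ≤ x) = 0.17.

This is the 17th percentile, which means 17% of values fall below this point.

Using the inverse CDF (quantile function):
x = F⁻¹(0.17) = 9.5900

Verification: P(X ≤ 9.5900) = 0.17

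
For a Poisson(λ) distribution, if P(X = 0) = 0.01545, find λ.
λ = 4.1701

For a Poisson(λ) distribution, the PMF at 0 is:
P(X = 0) = λ^0 e^(-λ) / 0! = e^(-λ)

Given P(X = 0) = 0.01545:
e^(-λ) = 0.01545
-λ = ln(0.01545)
λ = -ln(0.01545) = 4.1701

Verification: e^(-4.1701) = 0.01545 ✓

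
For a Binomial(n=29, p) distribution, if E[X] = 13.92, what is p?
p = 0.48

For a Binomial(n, p) distribution:
E[X] = n × p

Given n = 29 and E[X] = 13.92:
13.92 = 29 × p
p = 13.92 / 29 = 0.48

Verification: Binomial(29, 0.48) has E[X] = 13.92 ✓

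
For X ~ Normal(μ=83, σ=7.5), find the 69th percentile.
86.7189

We have X ~ Normal(μ=83, σ=7.5).

We want to find x such that P(X ≤ x) = 0.69.

This is the 69th percentile, which means 69% of values fall below this point.

Using the inverse CDF (quantile function):
x = F⁻¹(0.69) = 86.7189

Verification: P(X ≤ 86.7189) = 0.69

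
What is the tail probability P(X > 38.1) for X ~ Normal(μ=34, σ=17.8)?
0.408915

We have X ~ Normal(μ=34, σ=17.8).

P(X > 38.1) = 1 - P(X ≤ 38.1)
                = 1 - F(38.1)
                = 1 - 0.591085
                = 0.408915

So there's approximately a 40.9% chance that X exceeds 38.1.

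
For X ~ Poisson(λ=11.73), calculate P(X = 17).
0.034098

We have X ~ Poisson(λ=11.73).

For a Poisson distribution, the PMF gives us the probability of each outcome.

Using the PMF formula:
P(X = 17) = 0.034098

Rounded to 4 decimal places: 0.0341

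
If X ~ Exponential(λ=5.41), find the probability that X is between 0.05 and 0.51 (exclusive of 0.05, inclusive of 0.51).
0.699649

We have X ~ Exponential(λ=5.41).

To find P(0.05 < X ≤ 0.51), we use:
P(0.05 < X ≤ 0.51) = P(X ≤ 0.51) - P(X ≤ 0.05)
                 = F(0.51) - F(0.05)
                 = 0.936651 - 0.237002
                 = 0.699649

So there's approximately a 70.0% chance that X falls in this range.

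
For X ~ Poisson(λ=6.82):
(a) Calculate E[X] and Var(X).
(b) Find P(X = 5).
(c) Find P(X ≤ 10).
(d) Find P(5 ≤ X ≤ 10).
(a) E[X] = 6.8200, Var(X) = 6.8200
(b) P(X = 5) = 0.134231
(c) P(X ≤ 10) = 0.913762
(d) P(5 ≤ X ≤ 10) = 0.723708

We have X ~ Poisson(λ=6.82).

(a) Moments:
E[X] = 6.8200
Var(X) = 6.8200
σ = √Var(X) = 2.6115

(b) Point probability using PMF:
P(X = 5) = 0.134231

(c) Cumulative probability using CDF:
P(X ≤ 10) = F(10) = 0.913762

(d) Range probability:
P(5 ≤ X ≤ 10) = P(X ≤ 10) - P(X ≤ 4)
                   = F(10) - F(4)
                   = 0.913762 - 0.190055
                   = 0.723708

This means approximately 72.4% of outcomes fall in the interval [5, 10].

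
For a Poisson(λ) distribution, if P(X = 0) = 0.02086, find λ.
λ = 3.8699

For a Poisson(λ) distribution, the PMF at 0 is:
P(X = 0) = λ^0 e^(-λ) / 0! = e^(-λ)

Given P(X = 0) = 0.02086:
e^(-λ) = 0.02086
-λ = ln(0.02086)
λ = -ln(0.02086) = 3.8699

Verification: e^(-3.8699) = 0.02086 ✓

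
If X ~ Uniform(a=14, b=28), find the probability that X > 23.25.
0.339286

We have X ~ Uniform(a=14, b=28).

P(X > 23.25) = 1 - P(X ≤ 23.25)
                = 1 - F(23.25)
                = 1 - 0.660714
                = 0.339286

So there's approximately a 33.9% chance that X exceeds 23.25.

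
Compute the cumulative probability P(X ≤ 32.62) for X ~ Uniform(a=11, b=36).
0.864800

We have X ~ Uniform(a=11, b=36).

The CDF gives us P(X ≤ k).

Using the CDF:
P(X ≤ 32.62) = 0.864800

This means there's approximately a 86.5% chance that X is at most 32.62.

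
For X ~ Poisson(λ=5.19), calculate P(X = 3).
0.129826

We have X ~ Poisson(λ=5.19).

For a Poisson distribution, the PMF gives us the probability of each outcome.

Using the PMF formula:
P(X = 3) = 0.129826

Rounded to 4 decimal places: 0.1298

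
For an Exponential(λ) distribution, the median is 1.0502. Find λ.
λ = 0.6600

For X ~ Exponential(λ), the CDF is F(x) = 1 - e^(-λx).
The median m satisfies F(m) = 0.5:
1 - e^(-λm) = 0.5
e^(-λm) = 0.5
λm = ln(2)
m = ln(2) / λ

Given m = 1.0502:
λ = ln(2) / 1.0502 = 0.693147 / 1.0502 = 0.6600

Verification: ln(2) / 0.6600 = 1.0502 ✓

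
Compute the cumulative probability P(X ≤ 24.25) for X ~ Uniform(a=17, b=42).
0.290000

We have X ~ Uniform(a=17, b=42).

The CDF gives us P(X ≤ k).

Using the CDF:
P(X ≤ 24.25) = 0.290000

This means there's approximately a 29.0% chance that X is at most 24.25.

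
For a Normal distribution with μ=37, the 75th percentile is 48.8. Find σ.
σ = 17.4947

For X ~ Normal(μ, σ), the p-th percentile satisfies x = μ + z_p × σ,
where z_p = Φ⁻¹(p) is the standard normal quantile.

Step 1: z_{0.75} = Φ⁻¹(0.75) = 0.6745

Step 2: Solve for σ:
48.8 = 37 + 0.6745 × σ
σ = (48.8 - 37) / 0.6745
σ = 11.80 / 0.6745
σ = 17.4947

Verification: μ + z × σ = 37 + 0.6745 × 17.4947 = 48.80 ✓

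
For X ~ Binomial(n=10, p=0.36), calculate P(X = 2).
0.164156

We have X ~ Binomial(n=10, p=0.36).

For a Binomial distribution, the PMF gives us the probability of each outcome.

Using the PMF formula:
P(X = 2) = 0.164156

Rounded to 4 decimal places: 0.1642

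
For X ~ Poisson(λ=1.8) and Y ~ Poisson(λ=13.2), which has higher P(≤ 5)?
X has higher probability (P(X ≤ 5) = 0.9896 > P(Y ≤ 5) = 0.0094)

Compute P(≤ 5) for each distribution:

X ~ Poisson(λ=1.8):
P(X ≤ 5) = 0.9896

Y ~ Poisson(λ=13.2):
P(Y ≤ 5) = 0.0094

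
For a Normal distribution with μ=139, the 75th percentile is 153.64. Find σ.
σ = 21.7053

For X ~ Normal(μ, σ), the p-th percentile satisfies x = μ + z_p × σ,
where z_p = Φ⁻¹(p) is the standard normal quantile.

Step 1: z_{0.75} = Φ⁻¹(0.75) = 0.6745

Step 2: Solve for σ:
153.64 = 139 + 0.6745 × σ
σ = (153.64 - 139) / 0.6745
σ = 14.64 / 0.6745
σ = 21.7053

Verification: μ + z × σ = 139 + 0.6745 × 21.7053 = 153.64 ✓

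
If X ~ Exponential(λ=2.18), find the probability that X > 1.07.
0.097043

We have X ~ Exponential(λ=2.18).

P(X > 1.07) = 1 - P(X ≤ 1.07)
                = 1 - F(1.07)
                = 1 - 0.902957
                = 0.097043

So there's approximately a 9.7% chance that X exceeds 1.07.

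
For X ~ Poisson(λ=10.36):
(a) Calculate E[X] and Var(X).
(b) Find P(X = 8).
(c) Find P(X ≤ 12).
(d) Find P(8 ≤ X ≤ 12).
(a) E[X] = 10.3600, Var(X) = 10.3600
(b) P(X = 8) = 0.104248
(c) P(X ≤ 12) = 0.756269
(d) P(8 ≤ X ≤ 12) = 0.566742

We have X ~ Poisson(λ=10.36).

(a) Moments:
E[X] = 10.3600
Var(X) = 10.3600
σ = √Var(X) = 3.2187

(b) Point probability using PMF:
P(X = 8) = 0.104248

(c) Cumulative probability using CDF:
P(X ≤ 12) = F(12) = 0.756269

(d) Range probability:
P(8 ≤ X ≤ 12) = P(X ≤ 12) - P(X ≤ 7)
                   = F(12) - F(7)
                   = 0.756269 - 0.189526
                   = 0.566742

This means approximately 56.7% of outcomes fall in the interval [8, 12].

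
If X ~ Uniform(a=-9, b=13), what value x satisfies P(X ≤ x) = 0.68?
5.9600

We have X ~ Uniform(a=-9, b=13).

We want to find x such that P(X ≤ x) = 0.68.

This is the 68th percentile, which means 68% of values fall below this point.

Using the inverse CDF (quantile function):
x = F⁻¹(0.68) = 5.9600

Verification: P(X ≤ 5.9600) = 0.68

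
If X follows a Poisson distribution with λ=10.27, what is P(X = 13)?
0.078692

We have X ~ Poisson(λ=10.27).

For a Poisson distribution, the PMF gives us the probability of each outcome.

Using the PMF formula:
P(X = 13) = 0.078692

Rounded to 4 decimal places: 0.0787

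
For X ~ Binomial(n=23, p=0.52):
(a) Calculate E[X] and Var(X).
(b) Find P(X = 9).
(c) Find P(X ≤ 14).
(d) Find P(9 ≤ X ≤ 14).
(a) E[X] = 11.9600, Var(X) = 5.7408
(b) P(X = 9) = 0.078294
(c) P(X ≤ 14) = 0.855588
(d) P(9 ≤ X ≤ 14) = 0.781575

We have X ~ Binomial(n=23, p=0.52).

(a) Moments:
E[X] = 11.9600
Var(X) = 5.7408
σ = √Var(X) = 2.3960

(b) Point probability using PMF:
P(X = 9) = 0.078294

(c) Cumulative probability using CDF:
P(X ≤ 14) = F(14) = 0.855588

(d) Range probability:
P(9 ≤ X ≤ 14) = P(X ≤ 14) - P(X ≤ 8)
                   = F(14) - F(8)
                   = 0.855588 - 0.074013
                   = 0.781575

This means approximately 78.2% of outcomes fall in the interval [9, 14].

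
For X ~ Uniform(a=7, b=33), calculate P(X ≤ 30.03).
0.885769

We have X ~ Uniform(a=7, b=33).

The CDF gives us P(X ≤ k).

Using the CDF:
P(X ≤ 30.03) = 0.885769

This means there's approximately a 88.6% chance that X is at most 30.03.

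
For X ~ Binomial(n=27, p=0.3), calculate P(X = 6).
0.120529

We have X ~ Binomial(n=27, p=0.3).

For a Binomial distribution, the PMF gives us the probability of each outcome.

Using the PMF formula:
P(X = 6) = 0.120529

Rounded to 4 decimal places: 0.1205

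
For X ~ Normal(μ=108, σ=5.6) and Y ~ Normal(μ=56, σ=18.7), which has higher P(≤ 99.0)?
Y has higher probability (P(Y ≤ 99.0) = 0.9893 > P(X ≤ 99.0) = 0.0540)

Compute P(≤ 99.0) for each distribution:

X ~ Normal(μ=108, σ=5.6):
P(X ≤ 99.0) = 0.0540

Y ~ Normal(μ=56, σ=18.7):
P(Y ≤ 99.0) = 0.9893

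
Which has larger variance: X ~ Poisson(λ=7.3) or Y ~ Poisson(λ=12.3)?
Y has larger variance (12.3000 > 7.3000)

Compute the variance for each distribution:

X ~ Poisson(λ=7.3):
Var(X) = 7.3000

Y ~ Poisson(λ=12.3):
Var(Y) = 12.3000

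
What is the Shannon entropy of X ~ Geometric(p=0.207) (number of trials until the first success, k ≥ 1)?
2.4635 nats

We have X ~ Geometric(p=0.207) (number of trials until the first success, k ≥ 1).

The Shannon entropy measures the uncertainty or information content of the distribution.

For a Geometric distribution with p=0.207 (number of trials until the first success, k ≥ 1):
H(X) = 2.4635 nats

(In bits, this would be 3.5542 bits.)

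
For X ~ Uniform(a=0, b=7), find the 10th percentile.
0.7000

We have X ~ Uniform(a=0, b=7).

We want to find x such that P(X ≤ x) = 0.1.

This is the 10th percentile, which means 10% of values fall below this point.

Using the inverse CDF (quantile function):
x = F⁻¹(0.1) = 0.7000

Verification: P(X ≤ 0.7000) = 0.1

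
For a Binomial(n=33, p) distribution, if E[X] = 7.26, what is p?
p = 0.22

For a Binomial(n, p) distribution:
E[X] = n × p

Given n = 33 and E[X] = 7.26:
7.26 = 33 × p
p = 7.26 / 33 = 0.22

Verification: Binomial(33, 0.22) has E[X] = 7.26 ✓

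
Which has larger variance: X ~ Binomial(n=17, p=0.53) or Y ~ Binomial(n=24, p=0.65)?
Y has larger variance (5.4600 > 4.2347)

Compute the variance for each distribution:

X ~ Binomial(n=17, p=0.53):
Var(X) = 4.2347

Y ~ Binomial(n=24, p=0.65):
Var(Y) = 5.4600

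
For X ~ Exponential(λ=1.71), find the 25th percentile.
0.1682

We have X ~ Exponential(λ=1.71).

We want to find x such that P(X ≤ x) = 0.25.

This is the 25th percentile, which means 25% of values fall below this point.

Using the inverse CDF (quantile function):
x = F⁻¹(0.25) = 0.1682

Verification: P(X ≤ 0.1682) = 0.25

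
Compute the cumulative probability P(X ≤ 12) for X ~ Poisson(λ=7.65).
0.951598

We have X ~ Poisson(λ=7.65).

The CDF gives us P(X ≤ k).

Using the CDF:
P(X ≤ 12) = 0.951598

This means there's approximately a 95.2% chance that X is at most 12.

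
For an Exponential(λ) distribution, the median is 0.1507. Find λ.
λ = 4.5995

For X ~ Exponential(λ), the CDF is F(x) = 1 - e^(-λx).
The median m satisfies F(m) = 0.5:
1 - e^(-λm) = 0.5
e^(-λm) = 0.5
λm = ln(2)
m = ln(2) / λ

Given m = 0.1507:
λ = ln(2) / 0.1507 = 0.693147 / 0.1507 = 4.5995

Verification: ln(2) / 4.5995 = 0.1507 ✓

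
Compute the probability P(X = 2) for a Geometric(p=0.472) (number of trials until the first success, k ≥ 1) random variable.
0.249216

We have X ~ Geometric(p=0.472) (number of trials until the first success, k ≥ 1).

For a Geometric distribution, the PMF gives us the probability of each outcome.

Using the PMF formula:
P(X = 2) = 0.249216

Rounded to 4 decimal places: 0.2492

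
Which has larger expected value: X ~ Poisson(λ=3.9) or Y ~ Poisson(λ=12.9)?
Y has larger mean (12.9000 > 3.9000)

Compute the expected value for each distribution:

X ~ Poisson(λ=3.9):
E[X] = 3.9000

Y ~ Poisson(λ=12.9):
E[Y] = 12.9000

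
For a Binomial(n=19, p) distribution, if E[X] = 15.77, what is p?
p = 0.83

For a Binomial(n, p) distribution:
E[X] = n × p

Given n = 19 and E[X] = 15.77:
15.77 = 19 × p
p = 15.77 / 19 = 0.83

Verification: Binomial(19, 0.83) has E[X] = 15.77 ✓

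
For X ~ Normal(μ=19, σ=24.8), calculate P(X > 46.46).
0.134091

We have X ~ Normal(μ=19, σ=24.8).

P(X > 46.46) = 1 - P(X ≤ 46.46)
                = 1 - F(46.46)
                = 1 - 0.865909
                = 0.134091

So there's approximately a 13.4% chance that X exceeds 46.46.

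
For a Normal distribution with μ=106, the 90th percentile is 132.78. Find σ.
σ = 20.8965

For X ~ Normal(μ, σ), the p-th percentile satisfies x = μ + z_p × σ,
where z_p = Φ⁻¹(p) is the standard normal quantile.

Step 1: z_{0.9} = Φ⁻¹(0.9) = 1.2816

Step 2: Solve for σ:
132.78 = 106 + 1.2816 × σ
σ = (132.78 - 106) / 1.2816
σ = 26.78 / 1.2816
σ = 20.8965

Verification: μ + z × σ = 106 + 1.2816 × 20.8965 = 132.78 ✓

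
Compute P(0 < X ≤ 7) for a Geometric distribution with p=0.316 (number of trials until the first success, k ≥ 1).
0.929952

We have X ~ Geometric(p=0.316) (number of trials until the first success, k ≥ 1).

To find P(0 < X ≤ 7), we use:
P(0 < X ≤ 7) = P(X ≤ 7) - P(X ≤ 0)
                 = F(7) - F(0)
                 = 0.929952 - 0.000000
                 = 0.929952

So there's approximately a 93.0% chance that X falls in this range.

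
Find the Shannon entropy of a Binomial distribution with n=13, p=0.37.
1.9703 nats

We have X ~ Binomial(n=13, p=0.37).

The Shannon entropy measures the uncertainty or information content of the distribution.

For a Binomial distribution with n=13, p=0.37:
H(X) = 1.9703 nats

(In bits, this would be 2.8425 bits.)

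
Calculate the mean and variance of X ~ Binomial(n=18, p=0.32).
E[X] = 5.7600, Var(X) = 3.9168

We have X ~ Binomial(n=18, p=0.32).

For a Binomial distribution with n=18, p=0.32:

Expected value:
E[X] = 5.7600

Variance:
Var(X) = 3.9168

Standard deviation:
σ = √Var(X) = 1.9791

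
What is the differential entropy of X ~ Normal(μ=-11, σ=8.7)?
3.5823 nats

We have X ~ Normal(μ=-11, σ=8.7).

The differential entropy measures the uncertainty or information content of the distribution.

For a Normal distribution with μ=-11, σ=8.7:
h(X) = 3.5823 nats

(In bits, this would be 5.1681 bits.)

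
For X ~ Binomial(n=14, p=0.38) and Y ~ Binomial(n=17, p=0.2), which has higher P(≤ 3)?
Y has higher probability (P(Y ≤ 3) = 0.5489 > P(X ≤ 3) = 0.1582)

Compute P(≤ 3) for each distribution:

X ~ Binomial(n=14, p=0.38):
P(X ≤ 3) = 0.1582

Y ~ Binomial(n=17, p=0.2):
P(Y ≤ 3) = 0.5489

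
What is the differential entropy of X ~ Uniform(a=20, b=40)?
2.9957 nats

We have X ~ Uniform(a=20, b=40).

The differential entropy measures the uncertainty or information content of the distribution.

For a Uniform distribution with a=20, b=40:
h(X) = 2.9957 nats

(In bits, this would be 4.3219 bits.)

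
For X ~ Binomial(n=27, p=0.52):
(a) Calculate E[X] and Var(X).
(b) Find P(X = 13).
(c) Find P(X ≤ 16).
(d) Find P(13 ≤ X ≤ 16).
(a) E[X] = 14.0400, Var(X) = 6.7392
(b) P(X = 13) = 0.140512
(c) P(X ≤ 16) = 0.828150
(d) P(13 ≤ X ≤ 16) = 0.551776

We have X ~ Binomial(n=27, p=0.52).

(a) Moments:
E[X] = 14.0400
Var(X) = 6.7392
σ = √Var(X) = 2.5960

(b) Point probability using PMF:
P(X = 13) = 0.140512

(c) Cumulative probability using CDF:
P(X ≤ 16) = F(16) = 0.828150

(d) Range probability:
P(13 ≤ X ≤ 16) = P(X ≤ 16) - P(X ≤ 12)
                   = F(16) - F(12)
                   = 0.828150 - 0.276375
                   = 0.551776

This means approximately 55.2% of outcomes fall in the interval [13, 16].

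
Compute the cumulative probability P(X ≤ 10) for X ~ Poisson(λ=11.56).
0.394980

We have X ~ Poisson(λ=11.56).

The CDF gives us P(X ≤ k).

Using the CDF:
P(X ≤ 10) = 0.394980

This means there's approximately a 39.5% chance that X is at most 10.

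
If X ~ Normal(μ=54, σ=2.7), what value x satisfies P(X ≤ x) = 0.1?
50.5398

We have X ~ Normal(μ=54, σ=2.7).

We want to find x such that P(X ≤ x) = 0.1.

This is the 10th percentile, which means 10% of values fall below this point.

Using the inverse CDF (quantile function):
x = F⁻¹(0.1) = 50.5398

Verification: P(X ≤ 50.5398) = 0.1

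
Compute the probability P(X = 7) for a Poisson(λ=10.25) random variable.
0.083391

We have X ~ Poisson(λ=10.25).

For a Poisson distribution, the PMF gives us the probability of each outcome.

Using the PMF formula:
P(X = 7) = 0.083391

Rounded to 4 decimal places: 0.0834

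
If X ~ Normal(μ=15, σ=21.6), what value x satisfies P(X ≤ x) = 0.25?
0.4310

We have X ~ Normal(μ=15, σ=21.6).

We want to find x such that P(X ≤ x) = 0.25.

This is the 25th percentile, which means 25% of values fall below this point.

Using the inverse CDF (quantile function):
x = F⁻¹(0.25) = 0.4310

Verification: P(X ≤ 0.4310) = 0.25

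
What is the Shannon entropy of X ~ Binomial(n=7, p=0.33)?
1.6235 nats

We have X ~ Binomial(n=7, p=0.33).

The Shannon entropy measures the uncertainty or information content of the distribution.

For a Binomial distribution with n=7, p=0.33:
H(X) = 1.6235 nats

(In bits, this would be 2.3422 bits.)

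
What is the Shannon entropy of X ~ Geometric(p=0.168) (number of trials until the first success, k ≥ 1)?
2.6946 nats

We have X ~ Geometric(p=0.168) (number of trials until the first success, k ≥ 1).

The Shannon entropy measures the uncertainty or information content of the distribution.

For a Geometric distribution with p=0.168 (number of trials until the first success, k ≥ 1):
H(X) = 2.6946 nats

(In bits, this would be 3.8876 bits.)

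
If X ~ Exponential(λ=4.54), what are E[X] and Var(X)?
E[X] = 0.2203, Var(X) = 0.0485

We have X ~ Exponential(λ=4.54).

For an Exponential distribution with λ=4.54:

Expected value:
E[X] = 0.2203

Variance:
Var(X) = 0.0485

Standard deviation:
σ = √Var(X) = 0.2203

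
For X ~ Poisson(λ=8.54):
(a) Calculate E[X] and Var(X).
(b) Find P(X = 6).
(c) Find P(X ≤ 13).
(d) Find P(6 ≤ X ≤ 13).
(a) E[X] = 8.5400, Var(X) = 8.5400
(b) P(X = 6) = 0.105327
(c) P(X ≤ 13) = 0.946992
(d) P(6 ≤ X ≤ 13) = 0.800379

We have X ~ Poisson(λ=8.54).

(a) Moments:
E[X] = 8.5400
Var(X) = 8.5400
σ = √Var(X) = 2.9223

(b) Point probability using PMF:
P(X = 6) = 0.105327

(c) Cumulative probability using CDF:
P(X ≤ 13) = F(13) = 0.946992

(d) Range probability:
P(6 ≤ X ≤ 13) = P(X ≤ 13) - P(X ≤ 5)
                   = F(13) - F(5)
                   = 0.946992 - 0.146613
                   = 0.800379

This means approximately 80.0% of outcomes fall in the interval [6, 13].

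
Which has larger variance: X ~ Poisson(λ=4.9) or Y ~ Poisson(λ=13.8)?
Y has larger variance (13.8000 > 4.9000)

Compute the variance for each distribution:

X ~ Poisson(λ=4.9):
Var(X) = 4.9000

Y ~ Poisson(λ=13.8):
Var(Y) = 13.8000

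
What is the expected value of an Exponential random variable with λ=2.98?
0.3356

We have X ~ Exponential(λ=2.98).

For an Exponential distribution with λ=2.98:
E[X] = 0.3356

This is the expected (average) value of X.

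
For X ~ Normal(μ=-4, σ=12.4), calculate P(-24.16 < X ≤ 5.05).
0.715260

We have X ~ Normal(μ=-4, σ=12.4).

To find P(-24.16 < X ≤ 5.05), we use:
P(-24.16 < X ≤ 5.05) = P(X ≤ 5.05) - P(X ≤ -24.16)
                 = F(5.05) - F(-24.16)
                 = 0.767256 - 0.051995
                 = 0.715260

So there's approximately a 71.5% chance that X falls in this range.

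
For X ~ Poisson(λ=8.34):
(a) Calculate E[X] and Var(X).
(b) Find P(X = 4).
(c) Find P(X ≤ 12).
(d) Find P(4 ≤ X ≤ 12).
(a) E[X] = 8.3400, Var(X) = 8.3400
(b) P(X = 4) = 0.048132
(c) P(X ≤ 12) = 0.918432
(d) P(4 ≤ X ≤ 12) = 0.884813

We have X ~ Poisson(λ=8.34).

(a) Moments:
E[X] = 8.3400
Var(X) = 8.3400
σ = √Var(X) = 2.8879

(b) Point probability using PMF:
P(X = 4) = 0.048132

(c) Cumulative probability using CDF:
P(X ≤ 12) = F(12) = 0.918432

(d) Range probability:
P(4 ≤ X ≤ 12) = P(X ≤ 12) - P(X ≤ 3)
                   = F(12) - F(3)
                   = 0.918432 - 0.033619
                   = 0.884813

This means approximately 88.5% of outcomes fall in the interval [4, 12].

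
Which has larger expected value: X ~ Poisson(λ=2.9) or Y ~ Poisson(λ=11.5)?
Y has larger mean (11.5000 > 2.9000)

Compute the expected value for each distribution:

X ~ Poisson(λ=2.9):
E[X] = 2.9000

Y ~ Poisson(λ=11.5):
E[Y] = 11.5000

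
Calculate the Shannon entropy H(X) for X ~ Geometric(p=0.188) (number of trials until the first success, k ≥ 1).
2.5708 nats

We have X ~ Geometric(p=0.188) (number of trials until the first success, k ≥ 1).

The Shannon entropy measures the uncertainty or information content of the distribution.

For a Geometric distribution with p=0.188 (number of trials until the first success, k ≥ 1):
H(X) = 2.5708 nats

(In bits, this would be 3.7089 bits.)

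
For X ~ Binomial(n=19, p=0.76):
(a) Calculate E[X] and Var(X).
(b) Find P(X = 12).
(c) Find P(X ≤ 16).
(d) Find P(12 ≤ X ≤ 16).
(a) E[X] = 14.4400, Var(X) = 3.4656
(b) P(X = 12) = 0.085816
(c) P(X ≤ 16) = 0.869196
(d) P(12 ≤ X ≤ 16) = 0.806300

We have X ~ Binomial(n=19, p=0.76).

(a) Moments:
E[X] = 14.4400
Var(X) = 3.4656
σ = √Var(X) = 1.8616

(b) Point probability using PMF:
P(X = 12) = 0.085816

(c) Cumulative probability using CDF:
P(X ≤ 16) = F(16) = 0.869196

(d) Range probability:
P(12 ≤ X ≤ 16) = P(X ≤ 16) - P(X ≤ 11)
                   = F(16) - F(11)
                   = 0.869196 - 0.062896
                   = 0.806300

This means approximately 80.6% of outcomes fall in the interval [12, 16].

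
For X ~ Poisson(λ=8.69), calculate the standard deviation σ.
2.9479

We have X ~ Poisson(λ=8.69).

For a Poisson distribution with λ=8.69:
σ = √Var(X) = 2.9479

The standard deviation is the square root of the variance.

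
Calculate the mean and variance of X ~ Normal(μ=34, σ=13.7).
E[X] = 34.0000, Var(X) = 187.6900

We have X ~ Normal(μ=34, σ=13.7).

For a Normal distribution with μ=34, σ=13.7:

Expected value:
E[X] = 34.0000

Variance:
Var(X) = 187.6900

Standard deviation:
σ = √Var(X) = 13.7000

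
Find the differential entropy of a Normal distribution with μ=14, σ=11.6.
3.8699 nats

We have X ~ Normal(μ=14, σ=11.6).

The differential entropy measures the uncertainty or information content of the distribution.

For a Normal distribution with μ=14, σ=11.6:
h(X) = 3.8699 nats

(In bits, this would be 5.5831 bits.)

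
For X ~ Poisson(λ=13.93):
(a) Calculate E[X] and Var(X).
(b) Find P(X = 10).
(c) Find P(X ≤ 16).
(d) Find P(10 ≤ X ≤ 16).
(a) E[X] = 13.9300, Var(X) = 13.9300
(b) P(X = 10) = 0.067612
(c) P(X ≤ 16) = 0.761946
(d) P(10 ≤ X ≤ 16) = 0.649191

We have X ~ Poisson(λ=13.93).

(a) Moments:
E[X] = 13.9300
Var(X) = 13.9300
σ = √Var(X) = 3.7323

(b) Point probability using PMF:
P(X = 10) = 0.067612

(c) Cumulative probability using CDF:
P(X ≤ 16) = F(16) = 0.761946

(d) Range probability:
P(10 ≤ X ≤ 16) = P(X ≤ 16) - P(X ≤ 9)
                   = F(16) - F(9)
                   = 0.761946 - 0.112755
                   = 0.649191

This means approximately 64.9% of outcomes fall in the interval [10, 16].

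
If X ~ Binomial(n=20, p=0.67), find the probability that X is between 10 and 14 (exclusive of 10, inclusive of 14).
0.605172

We have X ~ Binomial(n=20, p=0.67).

To find P(10 < X ≤ 14), we use:
P(10 < X ≤ 14) = P(X ≤ 14) - P(X ≤ 10)
                 = F(14) - F(10)
                 = 0.691750 - 0.086578
                 = 0.605172

So there's approximately a 60.5% chance that X falls in this range.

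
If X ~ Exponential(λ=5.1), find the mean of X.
0.1961

We have X ~ Exponential(λ=5.1).

For an Exponential distribution with λ=5.1:
E[X] = 0.1961

This is the expected (average) value of X.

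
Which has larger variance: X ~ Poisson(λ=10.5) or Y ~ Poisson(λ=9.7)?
X has larger variance (10.5000 > 9.7000)

Compute the variance for each distribution:

X ~ Poisson(λ=10.5):
Var(X) = 10.5000

Y ~ Poisson(λ=9.7):
Var(Y) = 9.7000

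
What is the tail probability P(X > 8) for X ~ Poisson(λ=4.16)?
0.026518

We have X ~ Poisson(λ=4.16).

P(X > 8) = 1 - P(X ≤ 8)
                = 1 - F(8)
                = 1 - 0.973482
                = 0.026518

So there's approximately a 2.7% chance that X exceeds 8.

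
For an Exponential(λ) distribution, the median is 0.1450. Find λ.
λ = 4.7803

For X ~ Exponential(λ), the CDF is F(x) = 1 - e^(-λx).
The median m satisfies F(m) = 0.5:
1 - e^(-λm) = 0.5
e^(-λm) = 0.5
λm = ln(2)
m = ln(2) / λ

Given m = 0.1450:
λ = ln(2) / 0.1450 = 0.693147 / 0.1450 = 4.7803

Verification: ln(2) / 4.7803 = 0.1450 ✓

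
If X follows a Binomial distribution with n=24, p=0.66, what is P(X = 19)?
0.071971

We have X ~ Binomial(n=24, p=0.66).

For a Binomial distribution, the PMF gives us the probability of each outcome.

Using the PMF formula:
P(X = 19) = 0.071971

Rounded to 4 decimal places: 0.0720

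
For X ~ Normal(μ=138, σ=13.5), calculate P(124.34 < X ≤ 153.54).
0.719352

We have X ~ Normal(μ=138, σ=13.5).

To find P(124.34 < X ≤ 153.54), we use:
P(124.34 < X ≤ 153.54) = P(X ≤ 153.54) - P(X ≤ 124.34)
                 = F(153.54) - F(124.34)
                 = 0.875157 - 0.155804
                 = 0.719352

So there's approximately a 71.9% chance that X falls in this range.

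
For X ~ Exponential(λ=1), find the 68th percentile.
1.1394

We have X ~ Exponential(λ=1).

We want to find x such that P(X ≤ x) = 0.68.

This is the 68th percentile, which means 68% of values fall below this point.

Using the inverse CDF (quantile function):
x = F⁻¹(0.68) = 1.1394

Verification: P(X ≤ 1.1394) = 0.68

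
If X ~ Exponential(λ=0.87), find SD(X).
1.1494

We have X ~ Exponential(λ=0.87).

For an Exponential distribution with λ=0.87:
σ = √Var(X) = 1.1494

The standard deviation is the square root of the variance.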